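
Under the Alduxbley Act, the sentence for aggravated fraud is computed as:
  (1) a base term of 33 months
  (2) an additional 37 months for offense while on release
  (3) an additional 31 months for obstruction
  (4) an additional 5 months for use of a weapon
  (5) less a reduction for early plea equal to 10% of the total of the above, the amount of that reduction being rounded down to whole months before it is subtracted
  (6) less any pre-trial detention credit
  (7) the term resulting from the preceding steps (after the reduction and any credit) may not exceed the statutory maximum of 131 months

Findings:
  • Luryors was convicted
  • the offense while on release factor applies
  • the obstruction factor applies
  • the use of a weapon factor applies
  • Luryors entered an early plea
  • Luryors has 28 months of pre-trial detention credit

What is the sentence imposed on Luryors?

68 months

Offense while on release enhancement: +37 months
Obstruction enhancement: +31 months
Use of a weapon enhancement: +5 months
Adjusted term: 33 months + 37 months + 31 months + 5 months = 106 months
Early plea reduction: 10% of 106 months = 10 months (rounded down)
After reduction: 106 − 10 = 96 months
Less pre-trial detention credit: 96 months − 28 months = 68 months
Cap at 131 months: 68 months is within the cap, no reduction.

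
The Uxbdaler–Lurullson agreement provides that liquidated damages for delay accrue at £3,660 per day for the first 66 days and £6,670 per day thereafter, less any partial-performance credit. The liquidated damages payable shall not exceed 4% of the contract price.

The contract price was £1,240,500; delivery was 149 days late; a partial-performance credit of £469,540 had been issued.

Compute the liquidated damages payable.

First 66 days: 66 × £3,660 = £241,560
Remaining days: (149 − 66) × £6,670 = £553,610
Accrued per-day damages: £241,560 + £553,610 = £795,170
Less partial-performance credit: £795,170 − £469,540 = £325,630
Cap: 4% of £1,240,500 = £49,620
Cap at £49,620: £325,630 exceeds the cap → £49,620

£49,620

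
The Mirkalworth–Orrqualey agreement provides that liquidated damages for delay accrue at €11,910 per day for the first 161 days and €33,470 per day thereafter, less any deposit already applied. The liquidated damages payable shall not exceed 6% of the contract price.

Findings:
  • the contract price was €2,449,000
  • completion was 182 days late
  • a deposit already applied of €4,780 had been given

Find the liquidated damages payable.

First 161 days: 161 × €11,910 = €1,917,510
Remaining days: (182 − 161) × €33,470 = €702,870
Accrued per-day damages: €1,917,510 + €702,870 = €2,620,380
Less deposit already applied: €2,620,380 − €4,780 = €2,615,600
Cap: 6% of €2,449,000 = €146,940
Cap at €146,940: €2,615,600 exceeds the cap → €146,940

Liquidated damages: €146,940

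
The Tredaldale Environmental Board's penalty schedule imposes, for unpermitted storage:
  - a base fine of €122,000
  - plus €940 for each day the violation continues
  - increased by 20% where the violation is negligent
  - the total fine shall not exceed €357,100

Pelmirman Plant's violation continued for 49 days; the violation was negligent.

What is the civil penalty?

Per-day component: 49 × €940 = €46,060
Base plus per-day: €122,000 + €46,060 = €168,060
Enhancement: 20% of €168,060 = €33,612
Enhanced fine: €168,060 + €33,612 = €201,672
Cap at €357,100: €201,672 is within the cap, no reduction.

€201,672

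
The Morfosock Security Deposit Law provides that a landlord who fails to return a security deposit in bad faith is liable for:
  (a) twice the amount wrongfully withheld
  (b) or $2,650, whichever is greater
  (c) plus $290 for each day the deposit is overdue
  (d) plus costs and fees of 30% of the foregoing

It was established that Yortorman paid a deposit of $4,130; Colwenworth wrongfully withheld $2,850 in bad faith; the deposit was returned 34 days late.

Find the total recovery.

Doubled: 2 × $2,850 = $5,700
Minimum $2,650: $5,700 meets the minimum, no increase.
Late-return penalty: 34 × $290 = $9,860
Damages plus late penalty: $5,700 + $9,860 = $15,560
Costs and fees: 30% of $15,560 = $4,668
Total recovery: $15,560 + $4,668 = $20,228

$20,228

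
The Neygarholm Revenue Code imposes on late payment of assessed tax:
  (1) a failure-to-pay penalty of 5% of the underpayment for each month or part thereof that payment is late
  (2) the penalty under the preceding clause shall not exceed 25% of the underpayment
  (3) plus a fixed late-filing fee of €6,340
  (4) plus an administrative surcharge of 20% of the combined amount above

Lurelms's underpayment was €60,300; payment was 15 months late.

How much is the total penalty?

Accrued rate: 5% × 15 = 75%, capped at 25% → 25%
Failure-to-pay penalty: 25% of €60,300 = €15,075
Penalty before surcharge: €15,075 + €6,340 = €21,415
Administrative surcharge: 20% of €21,415 = €4,283
Total penalty: €21,415 + €4,283 = €25,698

€25,698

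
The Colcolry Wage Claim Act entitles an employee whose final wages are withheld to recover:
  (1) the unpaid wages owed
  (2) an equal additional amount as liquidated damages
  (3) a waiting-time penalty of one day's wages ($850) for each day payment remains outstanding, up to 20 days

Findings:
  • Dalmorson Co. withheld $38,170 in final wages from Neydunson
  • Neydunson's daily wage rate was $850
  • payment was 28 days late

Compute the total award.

Liquidated damages (equal amount): $38,170
Penalty days: min(28, 20) = 20
Waiting-time penalty: 20 × $850 = $17,000
Total award: $38,170 + $38,170 + $17,000 = $93,340

Total award: $93,340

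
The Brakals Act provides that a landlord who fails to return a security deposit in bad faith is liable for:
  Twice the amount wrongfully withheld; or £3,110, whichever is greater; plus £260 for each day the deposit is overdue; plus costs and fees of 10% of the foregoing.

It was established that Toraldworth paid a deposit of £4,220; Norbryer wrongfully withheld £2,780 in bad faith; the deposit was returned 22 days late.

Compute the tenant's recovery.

£12,408

Doubled: 2 × £2,780 = £5,560
Minimum £3,110: £5,560 meets the minimum, no increase.
Late-return penalty: 22 × £260 = £5,720
Damages plus late penalty: £5,560 + £5,720 = £11,280
Costs and fees: 10% of £11,280 = £1,128
Total recovery: £11,280 + £1,128 = £12,408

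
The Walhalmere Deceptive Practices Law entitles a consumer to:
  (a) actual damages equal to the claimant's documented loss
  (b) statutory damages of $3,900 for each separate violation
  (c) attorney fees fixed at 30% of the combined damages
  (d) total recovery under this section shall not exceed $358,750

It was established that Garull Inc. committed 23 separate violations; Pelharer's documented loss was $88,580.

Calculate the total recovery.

Total recovery: $231,764

Statutory damages: 23 × $3,900 = $89,700
Combined damages: $88,580 + $89,700 = $178,280
Attorney fees: 30% of $178,280 = $53,484
Total before cap: $178,280 + $53,484 = $231,764
Cap at $358,750: $231,764 is within the cap, no reduction.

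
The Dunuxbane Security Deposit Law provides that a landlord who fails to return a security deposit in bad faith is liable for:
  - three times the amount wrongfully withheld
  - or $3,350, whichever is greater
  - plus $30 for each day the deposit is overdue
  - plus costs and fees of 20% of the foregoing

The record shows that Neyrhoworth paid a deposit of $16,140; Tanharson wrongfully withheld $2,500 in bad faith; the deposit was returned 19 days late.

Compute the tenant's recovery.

Trebled: 3 × $2,500 = $7,500
Minimum $3,350: $7,500 meets the minimum, no increase.
Late-return penalty: 19 × $30 = $570
Damages plus late penalty: $7,500 + $570 = $8,070
Costs and fees: 20% of $8,070 = $1,614
Total recovery: $8,070 + $1,614 = $9,684

Recovery: $9,684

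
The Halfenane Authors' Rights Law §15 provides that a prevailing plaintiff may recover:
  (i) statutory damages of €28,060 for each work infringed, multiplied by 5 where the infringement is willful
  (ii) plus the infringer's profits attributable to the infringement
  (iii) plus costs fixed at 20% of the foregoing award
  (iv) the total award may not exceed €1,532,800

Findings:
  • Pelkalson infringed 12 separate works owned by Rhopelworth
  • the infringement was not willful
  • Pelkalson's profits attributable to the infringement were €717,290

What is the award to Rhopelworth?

€1,264,812

Statutory damages: 12 × €28,060 = €336,720
Infringement not willful: no ×5 enhancement.
Combined award: €336,720 + €717,290 = €1,054,010
Costs: 20% of €1,054,010 = €210,802
Award plus costs: €1,054,010 + €210,802 = €1,264,812
Cap at €1,532,800: €1,264,812 is within the cap, no reduction.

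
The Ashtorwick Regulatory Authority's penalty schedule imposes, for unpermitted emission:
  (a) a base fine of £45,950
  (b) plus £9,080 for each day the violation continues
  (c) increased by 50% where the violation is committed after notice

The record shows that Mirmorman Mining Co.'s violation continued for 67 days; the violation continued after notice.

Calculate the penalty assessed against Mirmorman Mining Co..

£981,465

Per-day component: 67 × £9,080 = £608,360
Base plus per-day: £45,950 + £608,360 = £654,310
Enhancement: 50% of £654,310 = £327,155
Enhanced fine: £654,310 + £327,155 = £981,465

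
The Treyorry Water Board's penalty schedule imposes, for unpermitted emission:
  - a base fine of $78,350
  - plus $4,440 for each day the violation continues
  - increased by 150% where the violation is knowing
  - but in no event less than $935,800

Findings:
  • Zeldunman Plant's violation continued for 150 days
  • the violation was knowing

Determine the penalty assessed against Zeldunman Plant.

Civil penalty: $1,860,875

Per-day component: 150 × $4,440 = $666,000
Base plus per-day: $78,350 + $666,000 = $744,350
Enhancement: 150% of $744,350 = $1,116,525
Enhanced fine: $744,350 + $1,116,525 = $1,860,875
Minimum $935,800: $1,860,875 meets the minimum, no increase.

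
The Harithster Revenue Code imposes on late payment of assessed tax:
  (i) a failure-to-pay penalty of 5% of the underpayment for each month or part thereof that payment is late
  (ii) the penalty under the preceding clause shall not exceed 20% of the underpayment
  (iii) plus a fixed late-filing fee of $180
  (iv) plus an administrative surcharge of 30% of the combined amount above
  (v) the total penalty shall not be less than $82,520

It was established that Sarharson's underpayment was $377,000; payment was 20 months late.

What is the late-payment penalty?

Penalty: $98,254

Accrued rate: 5% × 20 = 100%, capped at 20% → 20%
Failure-to-pay penalty: 20% of $377,000 = $75,400
Penalty before surcharge: $75,400 + $180 = $75,580
Administrative surcharge: 30% of $75,580 = $22,674
Total penalty: $75,580 + $22,674 = $98,254
Minimum $82,520: $98,254 meets the minimum, no increase.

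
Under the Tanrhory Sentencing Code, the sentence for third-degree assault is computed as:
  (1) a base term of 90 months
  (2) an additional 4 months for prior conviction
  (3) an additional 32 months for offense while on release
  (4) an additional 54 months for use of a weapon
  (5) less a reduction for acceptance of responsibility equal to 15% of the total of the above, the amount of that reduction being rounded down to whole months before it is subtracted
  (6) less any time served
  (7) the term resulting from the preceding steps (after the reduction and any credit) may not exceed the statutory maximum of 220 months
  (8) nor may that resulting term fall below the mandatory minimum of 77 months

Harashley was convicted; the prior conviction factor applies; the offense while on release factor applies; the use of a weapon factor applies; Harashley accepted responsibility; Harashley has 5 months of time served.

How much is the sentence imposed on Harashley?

Sentence: 148 months

Prior conviction enhancement: +4 months
Offense while on release enhancement: +32 months
Use of a weapon enhancement: +54 months
Adjusted term: 90 months + 4 months + 32 months + 54 months = 180 months
Acceptance of responsibility reduction: 15% of 180 months = 27 months (rounded down)
After reduction: 180 − 27 = 153 months
Less time served: 153 months − 5 months = 148 months
Cap at 220 months: 148 months is within the cap, no reduction.
Minimum 77 months: 148 months meets the minimum, no increase.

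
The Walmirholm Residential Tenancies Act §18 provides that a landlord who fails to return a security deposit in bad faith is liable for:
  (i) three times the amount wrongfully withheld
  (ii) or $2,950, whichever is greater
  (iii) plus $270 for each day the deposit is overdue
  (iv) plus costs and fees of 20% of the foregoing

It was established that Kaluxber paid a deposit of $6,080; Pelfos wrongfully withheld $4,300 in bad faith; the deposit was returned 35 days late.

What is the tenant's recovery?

Trebled: 3 × $4,300 = $12,900
Minimum $2,950: $12,900 meets the minimum, no increase.
Late-return penalty: 35 × $270 = $9,450
Damages plus late penalty: $12,900 + $9,450 = $22,350
Costs and fees: 20% of $22,350 = $4,470
Total recovery: $22,350 + $4,470 = $26,820

Recovery: $26,820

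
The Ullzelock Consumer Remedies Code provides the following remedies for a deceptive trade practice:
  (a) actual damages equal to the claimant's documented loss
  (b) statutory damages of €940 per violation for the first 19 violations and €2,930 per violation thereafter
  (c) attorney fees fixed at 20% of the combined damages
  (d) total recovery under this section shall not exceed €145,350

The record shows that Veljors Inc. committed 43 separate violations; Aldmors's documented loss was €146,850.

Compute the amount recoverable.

€145,350

First 19 violations: 19 × €940 = €17,860
Remaining violations: (43 − 19) × €2,930 = €70,320
Statutory damages: €17,860 + €70,320 = €88,180
Combined damages: €146,850 + €88,180 = €235,030
Attorney fees: 20% of €235,030 = €47,006
Total before cap: €235,030 + €47,006 = €282,036
Cap at €145,350: €282,036 exceeds the cap → €145,350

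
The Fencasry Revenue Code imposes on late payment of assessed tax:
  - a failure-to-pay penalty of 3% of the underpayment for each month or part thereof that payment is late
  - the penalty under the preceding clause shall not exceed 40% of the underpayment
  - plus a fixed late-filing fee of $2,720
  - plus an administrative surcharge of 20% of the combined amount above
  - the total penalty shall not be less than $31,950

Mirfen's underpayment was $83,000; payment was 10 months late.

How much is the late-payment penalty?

$33,144

Accrued rate: 3% × 10 = 30%, capped at 40% → 30%
Failure-to-pay penalty: 30% of $83,000 = $24,900
Penalty before surcharge: $24,900 + $2,720 = $27,620
Administrative surcharge: 20% of $27,620 = $5,524
Total penalty: $27,620 + $5,524 = $33,144
Minimum $31,950: $33,144 meets the minimum, no increase.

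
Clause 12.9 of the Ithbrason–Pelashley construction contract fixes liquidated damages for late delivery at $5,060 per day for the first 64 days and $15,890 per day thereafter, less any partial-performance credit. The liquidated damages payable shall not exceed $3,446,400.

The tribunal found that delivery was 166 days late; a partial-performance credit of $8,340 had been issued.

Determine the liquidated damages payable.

$1,936,280

First 64 days: 64 × $5,060 = $323,840
Remaining days: (166 − 64) × $15,890 = $1,620,780
Accrued per-day damages: $323,840 + $1,620,780 = $1,944,620
Less partial-performance credit: $1,944,620 − $8,340 = $1,936,280
Cap at $3,446,400: $1,936,280 is within the cap, no reduction.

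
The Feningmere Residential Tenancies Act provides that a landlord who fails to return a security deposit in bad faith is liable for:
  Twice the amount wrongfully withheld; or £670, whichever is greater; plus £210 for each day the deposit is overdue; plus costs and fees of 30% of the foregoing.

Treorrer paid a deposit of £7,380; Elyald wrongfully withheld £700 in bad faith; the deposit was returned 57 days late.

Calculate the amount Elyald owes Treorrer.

Doubled: 2 × £700 = £1,400
Minimum £670: £1,400 meets the minimum, no increase.
Late-return penalty: 57 × £210 = £11,970
Damages plus late penalty: £1,400 + £11,970 = £13,370
Costs and fees: 30% of £13,370 = £4,011
Total recovery: £13,370 + £4,011 = £17,381

£17,381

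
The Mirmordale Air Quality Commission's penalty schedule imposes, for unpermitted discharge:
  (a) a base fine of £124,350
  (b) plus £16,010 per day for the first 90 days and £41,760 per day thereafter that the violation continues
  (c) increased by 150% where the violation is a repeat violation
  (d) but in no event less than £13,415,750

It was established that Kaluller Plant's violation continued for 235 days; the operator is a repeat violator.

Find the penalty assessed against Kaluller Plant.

First 90 days: 90 × £16,010 = £1,440,900
Remaining days: (235 − 90) × £41,760 = £6,055,200
Per-day component: £1,440,900 + £6,055,200 = £7,496,100
Base plus per-day: £124,350 + £7,496,100 = £7,620,450
Enhancement: 150% of £7,620,450 = £11,430,675
Enhanced fine: £7,620,450 + £11,430,675 = £19,051,125
Minimum £13,415,750: £19,051,125 meets the minimum, no increase.

£19,051,125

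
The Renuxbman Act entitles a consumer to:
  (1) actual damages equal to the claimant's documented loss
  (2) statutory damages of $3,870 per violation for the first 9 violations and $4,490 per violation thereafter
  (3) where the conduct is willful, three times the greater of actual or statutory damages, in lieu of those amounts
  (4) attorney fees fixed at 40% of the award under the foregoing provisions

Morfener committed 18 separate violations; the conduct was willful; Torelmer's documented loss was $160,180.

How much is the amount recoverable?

$672,756

First 9 violations: 9 × $3,870 = $34,830
Remaining violations: (18 − 9) × $4,490 = $40,410
Statutory damages: $34,830 + $40,410 = $75,240
Greater of actual damages ($160,180) or statutory damages ($75,240): $160,180
Trebled: 3 × $160,180 = $480,540
Attorney fees: 40% of $480,540 = $192,216
Total recovery: $480,540 + $192,216 = $672,756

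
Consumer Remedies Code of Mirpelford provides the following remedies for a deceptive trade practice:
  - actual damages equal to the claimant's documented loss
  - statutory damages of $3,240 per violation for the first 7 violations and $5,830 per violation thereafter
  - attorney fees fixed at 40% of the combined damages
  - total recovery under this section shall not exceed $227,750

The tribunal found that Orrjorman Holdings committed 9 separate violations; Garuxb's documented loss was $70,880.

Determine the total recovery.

First 7 violations: 7 × $3,240 = $22,680
Remaining violations: (9 − 7) × $5,830 = $11,660
Statutory damages: $22,680 + $11,660 = $34,340
Combined damages: $70,880 + $34,340 = $105,220
Attorney fees: 40% of $105,220 = $42,088
Total before cap: $105,220 + $42,088 = $147,308
Cap at $227,750: $147,308 is within the cap, no reduction.

$147,308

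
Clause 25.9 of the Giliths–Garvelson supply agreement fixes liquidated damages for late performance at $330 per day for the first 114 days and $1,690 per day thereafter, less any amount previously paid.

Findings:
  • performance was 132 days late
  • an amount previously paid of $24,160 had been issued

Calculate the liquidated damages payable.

First 114 days: 114 × $330 = $37,620
Remaining days: (132 − 114) × $1,690 = $30,420
Accrued per-day damages: $37,620 + $30,420 = $68,040
Less amount previously paid: $68,040 − $24,160 = $43,880

$43,880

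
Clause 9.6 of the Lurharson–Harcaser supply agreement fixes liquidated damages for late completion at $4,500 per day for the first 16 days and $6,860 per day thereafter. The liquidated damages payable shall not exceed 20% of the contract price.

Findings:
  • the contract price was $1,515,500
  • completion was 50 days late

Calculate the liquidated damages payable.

First 16 days: 16 × $4,500 = $72,000
Remaining days: (50 − 16) × $6,860 = $233,240
Accrued per-day damages: $72,000 + $233,240 = $305,240
Cap: 20% of $1,515,500 = $303,100
Cap at $303,100: $305,240 exceeds the cap → $303,100

$303,100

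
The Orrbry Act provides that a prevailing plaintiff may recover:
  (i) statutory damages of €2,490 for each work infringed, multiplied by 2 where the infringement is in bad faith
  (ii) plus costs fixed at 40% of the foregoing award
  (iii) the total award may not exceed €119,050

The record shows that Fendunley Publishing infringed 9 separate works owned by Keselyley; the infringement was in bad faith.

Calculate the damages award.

€62,748

Statutory damages: 9 × €2,490 = €22,410
Doubled: 2 × €22,410 = €44,820
Costs: 40% of €44,820 = €17,928
Award plus costs: €44,820 + €17,928 = €62,748
Cap at €119,050: €62,748 is within the cap, no reduction.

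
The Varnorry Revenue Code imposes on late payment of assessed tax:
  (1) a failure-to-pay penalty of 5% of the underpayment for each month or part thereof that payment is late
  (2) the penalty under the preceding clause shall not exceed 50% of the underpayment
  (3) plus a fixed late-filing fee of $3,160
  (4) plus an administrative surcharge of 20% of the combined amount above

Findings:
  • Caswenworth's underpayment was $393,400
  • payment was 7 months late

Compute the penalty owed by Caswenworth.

Accrued rate: 5% × 7 = 35%, capped at 50% → 35%
Failure-to-pay penalty: 35% of $393,400 = $137,690
Penalty before surcharge: $137,690 + $3,160 = $140,850
Administrative surcharge: 20% of $140,850 = $28,170
Total penalty: $140,850 + $28,170 = $169,020

$169,020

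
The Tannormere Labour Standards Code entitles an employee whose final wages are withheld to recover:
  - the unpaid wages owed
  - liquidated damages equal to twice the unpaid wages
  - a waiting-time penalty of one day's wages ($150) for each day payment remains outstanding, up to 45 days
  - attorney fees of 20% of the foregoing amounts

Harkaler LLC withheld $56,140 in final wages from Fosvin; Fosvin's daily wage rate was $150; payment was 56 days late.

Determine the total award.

Total award: $210,204

Doubled: 2 × $56,140 = $112,280
Penalty days: min(56, 45) = 45
Waiting-time penalty: 45 × $150 = $6,750
Subtotal: $56,140 + $112,280 + $6,750 = $175,170
Attorney fees: 20% of $175,170 = $35,034
Total award: $175,170 + $35,034 = $210,204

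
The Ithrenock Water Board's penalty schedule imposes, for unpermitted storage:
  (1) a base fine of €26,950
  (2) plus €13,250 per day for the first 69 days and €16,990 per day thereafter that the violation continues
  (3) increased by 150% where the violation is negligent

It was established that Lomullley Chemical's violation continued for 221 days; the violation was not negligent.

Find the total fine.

€3,523,680

First 69 days: 69 × €13,250 = €914,250
Remaining days: (221 − 69) × €16,990 = €2,582,480
Per-day component: €914,250 + €2,582,480 = €3,496,730
Base plus per-day: €26,950 + €3,496,730 = €3,523,680
The violation was not negligent: no 150% increase.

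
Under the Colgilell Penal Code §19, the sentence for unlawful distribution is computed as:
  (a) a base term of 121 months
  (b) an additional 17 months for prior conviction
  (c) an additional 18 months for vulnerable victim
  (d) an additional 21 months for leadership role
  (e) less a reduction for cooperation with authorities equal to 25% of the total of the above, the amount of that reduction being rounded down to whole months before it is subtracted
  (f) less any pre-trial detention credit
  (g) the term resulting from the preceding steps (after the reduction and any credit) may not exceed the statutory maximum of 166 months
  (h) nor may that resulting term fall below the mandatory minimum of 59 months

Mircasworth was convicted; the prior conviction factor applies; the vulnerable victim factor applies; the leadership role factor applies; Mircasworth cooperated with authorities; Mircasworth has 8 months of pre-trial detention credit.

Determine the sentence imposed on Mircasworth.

125 months

Prior conviction enhancement: +17 months
Vulnerable victim enhancement: +18 months
Leadership role enhancement: +21 months
Adjusted term: 121 months + 17 months + 18 months + 21 months = 177 months
Cooperation with authorities reduction: 25% of 177 months = 44 months (rounded down)
After reduction: 177 − 44 = 133 months
Less pre-trial detention credit: 133 months − 8 months = 125 months
Cap at 166 months: 125 months is within the cap, no reduction.
Minimum 59 months: 125 months meets the minimum, no increase.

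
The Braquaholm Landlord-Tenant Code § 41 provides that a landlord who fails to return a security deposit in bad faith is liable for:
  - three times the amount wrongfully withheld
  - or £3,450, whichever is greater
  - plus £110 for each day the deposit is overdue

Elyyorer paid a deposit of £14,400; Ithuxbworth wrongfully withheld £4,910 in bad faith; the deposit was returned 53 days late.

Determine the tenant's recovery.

Trebled: 3 × £4,910 = £14,730
Minimum £3,450: £14,730 meets the minimum, no increase.
Late-return penalty: 53 × £110 = £5,830
Damages plus late penalty: £14,730 + £5,830 = £20,560

£20,560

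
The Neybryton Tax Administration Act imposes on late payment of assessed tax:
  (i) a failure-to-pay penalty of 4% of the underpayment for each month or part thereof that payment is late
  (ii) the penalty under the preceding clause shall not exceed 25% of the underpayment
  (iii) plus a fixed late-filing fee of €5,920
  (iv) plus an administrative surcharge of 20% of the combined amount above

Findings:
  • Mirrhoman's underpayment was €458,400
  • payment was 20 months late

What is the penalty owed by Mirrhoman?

Accrued rate: 4% × 20 = 80%, capped at 25% → 25%
Failure-to-pay penalty: 25% of €458,400 = €114,600
Penalty before surcharge: €114,600 + €5,920 = €120,520
Administrative surcharge: 20% of €120,520 = €24,104
Total penalty: €120,520 + €24,104 = €144,624

€144,624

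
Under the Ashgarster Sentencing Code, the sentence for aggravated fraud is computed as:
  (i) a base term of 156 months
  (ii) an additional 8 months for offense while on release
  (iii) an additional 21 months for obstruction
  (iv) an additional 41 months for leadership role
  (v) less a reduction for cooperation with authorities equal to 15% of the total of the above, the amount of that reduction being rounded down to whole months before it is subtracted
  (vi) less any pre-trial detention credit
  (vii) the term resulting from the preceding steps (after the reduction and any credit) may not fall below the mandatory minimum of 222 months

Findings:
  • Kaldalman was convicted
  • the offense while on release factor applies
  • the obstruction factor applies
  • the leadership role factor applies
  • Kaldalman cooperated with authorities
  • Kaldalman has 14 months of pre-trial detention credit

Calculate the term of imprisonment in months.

Sentence: 222 months

Offense while on release enhancement: +8 months
Obstruction enhancement: +21 months
Leadership role enhancement: +41 months
Adjusted term: 156 months + 8 months + 21 months + 41 months = 226 months
Cooperation with authorities reduction: 15% of 226 months = 33 months (rounded down)
After reduction: 226 − 33 = 193 months
Less pre-trial detention credit: 193 months − 14 months = 179 months
Minimum 222 months: 179 months is below the minimum → 222 months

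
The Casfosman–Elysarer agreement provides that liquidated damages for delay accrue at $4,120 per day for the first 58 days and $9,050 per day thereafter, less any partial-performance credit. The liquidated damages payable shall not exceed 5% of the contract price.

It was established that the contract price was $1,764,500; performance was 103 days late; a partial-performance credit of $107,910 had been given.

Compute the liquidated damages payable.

$88,225

First 58 days: 58 × $4,120 = $238,960
Remaining days: (103 − 58) × $9,050 = $407,250
Accrued per-day damages: $238,960 + $407,250 = $646,210
Less partial-performance credit: $646,210 − $107,910 = $538,300
Cap: 5% of $1,764,500 = $88,225
Cap at $88,225: $538,300 exceeds the cap → $88,225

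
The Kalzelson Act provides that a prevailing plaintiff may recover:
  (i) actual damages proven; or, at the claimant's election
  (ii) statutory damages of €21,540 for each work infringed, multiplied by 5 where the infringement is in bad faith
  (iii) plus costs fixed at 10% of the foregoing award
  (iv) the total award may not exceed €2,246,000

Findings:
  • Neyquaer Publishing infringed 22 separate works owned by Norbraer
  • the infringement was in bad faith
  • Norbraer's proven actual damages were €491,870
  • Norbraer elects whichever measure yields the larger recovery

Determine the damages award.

€2,246,000

Statutory damages: 22 × €21,540 = €473,880
Multiplied by 5: 5 × €473,880 = €2,369,400
Greater of actual damages (€491,870) or enhanced statutory damages (€2,369,400): €2,369,400
Costs: 10% of €2,369,400 = €236,940
Award plus costs: €2,369,400 + €236,940 = €2,606,340
Cap at €2,246,000: €2,606,340 exceeds the cap → €2,246,000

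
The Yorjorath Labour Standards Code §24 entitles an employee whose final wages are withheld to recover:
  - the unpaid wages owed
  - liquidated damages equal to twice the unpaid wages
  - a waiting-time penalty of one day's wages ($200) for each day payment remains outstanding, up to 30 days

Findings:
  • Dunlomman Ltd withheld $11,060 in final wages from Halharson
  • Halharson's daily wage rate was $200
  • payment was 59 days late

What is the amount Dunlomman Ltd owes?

$39,180

Doubled: 2 × $11,060 = $22,120
Penalty days: min(59, 30) = 30
Waiting-time penalty: 30 × $200 = $6,000
Total award: $11,060 + $22,120 + $6,000 = $39,180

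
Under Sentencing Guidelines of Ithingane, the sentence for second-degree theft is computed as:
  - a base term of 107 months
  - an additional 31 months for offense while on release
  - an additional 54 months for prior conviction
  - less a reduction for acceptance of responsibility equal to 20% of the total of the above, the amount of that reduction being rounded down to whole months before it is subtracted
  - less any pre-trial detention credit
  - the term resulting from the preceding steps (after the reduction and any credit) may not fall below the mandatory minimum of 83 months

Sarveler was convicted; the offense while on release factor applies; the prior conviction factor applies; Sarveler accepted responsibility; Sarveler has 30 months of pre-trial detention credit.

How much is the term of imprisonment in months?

Sentence: 124 months

Offense while on release enhancement: +31 months
Prior conviction enhancement: +54 months
Adjusted term: 107 months + 31 months + 54 months = 192 months
Acceptance of responsibility reduction: 20% of 192 months = 38 months (rounded down)
After reduction: 192 − 38 = 154 months
Less pre-trial detention credit: 154 months − 30 months = 124 months
Minimum 83 months: 124 months meets the minimum, no increase.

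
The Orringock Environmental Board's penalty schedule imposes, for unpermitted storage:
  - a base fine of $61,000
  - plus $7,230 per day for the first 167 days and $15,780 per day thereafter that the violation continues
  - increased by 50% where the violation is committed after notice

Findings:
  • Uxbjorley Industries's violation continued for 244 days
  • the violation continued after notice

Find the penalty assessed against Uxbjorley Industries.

$3,725,205

First 167 days: 167 × $7,230 = $1,207,410
Remaining days: (244 − 167) × $15,780 = $1,215,060
Per-day component: $1,207,410 + $1,215,060 = $2,422,470
Base plus per-day: $61,000 + $2,422,470 = $2,483,470
Enhancement: 50% of $2,483,470 = $1,241,735
Enhanced fine: $2,483,470 + $1,241,735 = $3,725,205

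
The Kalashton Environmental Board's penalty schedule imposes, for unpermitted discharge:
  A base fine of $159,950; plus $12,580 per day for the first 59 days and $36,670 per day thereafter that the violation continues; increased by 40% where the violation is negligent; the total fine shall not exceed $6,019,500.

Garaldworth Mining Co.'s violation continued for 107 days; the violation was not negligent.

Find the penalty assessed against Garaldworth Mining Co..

Civil penalty: $2,662,330

First 59 days: 59 × $12,580 = $742,220
Remaining days: (107 − 59) × $36,670 = $1,760,160
Per-day component: $742,220 + $1,760,160 = $2,502,380
Base plus per-day: $159,950 + $2,502,380 = $2,662,330
The violation was not negligent: no 40% increase.
Cap at $6,019,500: $2,662,330 is within the cap, no reduction.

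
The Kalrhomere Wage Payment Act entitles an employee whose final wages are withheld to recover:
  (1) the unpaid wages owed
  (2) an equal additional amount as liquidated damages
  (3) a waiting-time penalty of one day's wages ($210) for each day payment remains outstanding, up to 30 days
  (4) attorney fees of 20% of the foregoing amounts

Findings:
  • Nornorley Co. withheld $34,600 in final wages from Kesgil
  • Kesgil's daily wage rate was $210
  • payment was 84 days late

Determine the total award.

$90,600

Liquidated damages (equal amount): $34,600
Penalty days: min(84, 30) = 30
Waiting-time penalty: 30 × $210 = $6,300
Subtotal: $34,600 + $34,600 + $6,300 = $75,500
Attorney fees: 20% of $75,500 = $15,100
Total award: $75,500 + $15,100 = $90,600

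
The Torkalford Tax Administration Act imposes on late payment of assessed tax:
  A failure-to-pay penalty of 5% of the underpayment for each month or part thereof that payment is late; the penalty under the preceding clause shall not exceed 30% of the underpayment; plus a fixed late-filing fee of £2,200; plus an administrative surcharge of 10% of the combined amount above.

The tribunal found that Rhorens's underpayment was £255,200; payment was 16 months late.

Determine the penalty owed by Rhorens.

Accrued rate: 5% × 16 = 80%, capped at 30% → 30%
Failure-to-pay penalty: 30% of £255,200 = £76,560
Penalty before surcharge: £76,560 + £2,200 = £78,760
Administrative surcharge: 10% of £78,760 = £7,876
Total penalty: £78,760 + £7,876 = £86,636

£86,636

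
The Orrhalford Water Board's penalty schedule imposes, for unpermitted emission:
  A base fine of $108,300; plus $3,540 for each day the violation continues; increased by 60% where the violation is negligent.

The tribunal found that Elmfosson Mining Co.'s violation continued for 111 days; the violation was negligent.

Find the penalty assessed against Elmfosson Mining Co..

$801,984

Per-day component: 111 × $3,540 = $392,940
Base plus per-day: $108,300 + $392,940 = $501,240
Enhancement: 60% of $501,240 = $300,744
Enhanced fine: $501,240 + $300,744 = $801,984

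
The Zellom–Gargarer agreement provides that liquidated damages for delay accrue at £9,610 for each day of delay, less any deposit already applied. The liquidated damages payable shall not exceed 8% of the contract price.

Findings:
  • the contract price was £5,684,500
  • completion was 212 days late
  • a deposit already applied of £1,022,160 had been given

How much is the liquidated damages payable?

£454,760

Per-day damages: 212 × £9,610 = £2,037,320
Less deposit already applied: £2,037,320 − £1,022,160 = £1,015,160
Cap: 8% of £5,684,500 = £454,760
Cap at £454,760: £1,015,160 exceeds the cap → £454,760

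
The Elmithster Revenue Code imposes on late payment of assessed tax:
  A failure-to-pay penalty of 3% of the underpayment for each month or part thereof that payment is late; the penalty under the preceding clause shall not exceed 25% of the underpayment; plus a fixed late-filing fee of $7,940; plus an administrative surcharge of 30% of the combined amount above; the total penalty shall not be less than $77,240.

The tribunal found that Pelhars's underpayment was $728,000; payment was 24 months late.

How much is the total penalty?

Accrued rate: 3% × 24 = 72%, capped at 25% → 25%
Failure-to-pay penalty: 25% of $728,000 = $182,000
Penalty before surcharge: $182,000 + $7,940 = $189,940
Administrative surcharge: 30% of $189,940 = $56,982
Total penalty: $189,940 + $56,982 = $246,922
Minimum $77,240: $246,922 meets the minimum, no increase.

$246,922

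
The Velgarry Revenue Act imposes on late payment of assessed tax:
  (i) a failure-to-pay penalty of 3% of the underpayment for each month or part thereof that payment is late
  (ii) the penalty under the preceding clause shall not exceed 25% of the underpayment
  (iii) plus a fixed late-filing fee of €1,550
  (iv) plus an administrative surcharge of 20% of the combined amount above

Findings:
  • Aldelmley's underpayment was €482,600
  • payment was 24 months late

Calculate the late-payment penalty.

€146,640

Accrued rate: 3% × 24 = 72%, capped at 25% → 25%
Failure-to-pay penalty: 25% of €482,600 = €120,650
Penalty before surcharge: €120,650 + €1,550 = €122,200
Administrative surcharge: 20% of €122,200 = €24,440
Total penalty: €122,200 + €24,440 = €146,640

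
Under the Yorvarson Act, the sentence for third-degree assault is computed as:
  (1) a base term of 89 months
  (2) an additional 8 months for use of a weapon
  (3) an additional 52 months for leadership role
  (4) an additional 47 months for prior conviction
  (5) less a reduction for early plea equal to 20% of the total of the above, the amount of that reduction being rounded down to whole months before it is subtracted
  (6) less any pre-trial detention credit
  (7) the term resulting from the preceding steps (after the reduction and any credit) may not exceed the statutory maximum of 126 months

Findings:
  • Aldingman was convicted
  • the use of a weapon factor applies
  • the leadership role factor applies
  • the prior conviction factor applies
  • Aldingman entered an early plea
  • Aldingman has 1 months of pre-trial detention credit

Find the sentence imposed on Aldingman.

126 months

Use of a weapon enhancement: +8 months
Leadership role enhancement: +52 months
Prior conviction enhancement: +47 months
Adjusted term: 89 months + 8 months + 52 months + 47 months = 196 months
Early plea reduction: 20% of 196 months = 39 months (rounded down)
After reduction: 196 − 39 = 157 months
Less pre-trial detention credit: 157 months − 1 months = 156 months
Cap at 126 months: 156 months exceeds the cap → 126 months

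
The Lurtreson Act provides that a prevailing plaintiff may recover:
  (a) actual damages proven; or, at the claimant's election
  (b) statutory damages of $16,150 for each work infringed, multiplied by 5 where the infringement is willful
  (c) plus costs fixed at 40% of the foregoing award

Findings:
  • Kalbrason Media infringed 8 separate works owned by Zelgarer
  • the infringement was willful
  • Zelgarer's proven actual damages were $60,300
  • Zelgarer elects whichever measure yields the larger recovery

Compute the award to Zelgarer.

$904,400

Statutory damages: 8 × $16,150 = $129,200
Multiplied by 5: 5 × $129,200 = $646,000
Greater of actual damages ($60,300) or enhanced statutory damages ($646,000): $646,000
Costs: 40% of $646,000 = $258,400
Award plus costs: $646,000 + $258,400 = $904,400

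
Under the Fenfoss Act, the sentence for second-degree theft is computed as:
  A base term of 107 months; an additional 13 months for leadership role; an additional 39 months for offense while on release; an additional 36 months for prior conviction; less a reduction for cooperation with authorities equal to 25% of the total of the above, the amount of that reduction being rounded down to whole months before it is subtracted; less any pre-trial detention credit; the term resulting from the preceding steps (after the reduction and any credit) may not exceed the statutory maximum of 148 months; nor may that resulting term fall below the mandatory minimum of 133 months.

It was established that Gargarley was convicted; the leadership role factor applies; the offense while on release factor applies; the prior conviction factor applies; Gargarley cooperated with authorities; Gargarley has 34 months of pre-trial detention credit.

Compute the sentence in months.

Leadership role enhancement: +13 months
Offense while on release enhancement: +39 months
Prior conviction enhancement: +36 months
Adjusted term: 107 months + 13 months + 39 months + 36 months = 195 months
Cooperation with authorities reduction: 25% of 195 months = 48 months (rounded down)
After reduction: 195 − 48 = 147 months
Less pre-trial detention credit: 147 months − 34 months = 113 months
Cap at 148 months: 113 months is within the cap, no reduction.
Minimum 133 months: 113 months is below the minimum → 133 months

133 months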